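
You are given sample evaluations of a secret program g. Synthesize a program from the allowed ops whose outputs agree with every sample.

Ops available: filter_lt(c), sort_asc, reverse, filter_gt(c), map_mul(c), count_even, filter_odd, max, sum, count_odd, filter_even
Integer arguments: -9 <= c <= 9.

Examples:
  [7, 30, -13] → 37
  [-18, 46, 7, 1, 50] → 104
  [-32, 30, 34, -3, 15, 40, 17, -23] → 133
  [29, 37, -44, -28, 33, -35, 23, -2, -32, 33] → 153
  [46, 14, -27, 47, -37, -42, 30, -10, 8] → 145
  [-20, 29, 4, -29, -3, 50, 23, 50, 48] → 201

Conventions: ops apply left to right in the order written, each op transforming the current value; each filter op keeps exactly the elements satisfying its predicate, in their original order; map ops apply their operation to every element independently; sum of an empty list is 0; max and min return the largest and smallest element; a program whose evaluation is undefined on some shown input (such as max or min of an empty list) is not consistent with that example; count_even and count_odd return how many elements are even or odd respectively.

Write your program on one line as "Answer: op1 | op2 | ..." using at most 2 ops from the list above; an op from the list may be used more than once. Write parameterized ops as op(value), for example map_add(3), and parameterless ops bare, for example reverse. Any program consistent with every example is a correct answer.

filter_gt(-5) | sum

Check, running the answer program on each example:
  [7, 30, -13] -> [7, 30] -> 37
  [-18, 46, 7, 1, 50] -> [46, 7, 1, 50] -> 104
  [-32, 30, 34, -3, 15, 40, 17, -23] -> [30, 34, -3, 15, 40, 17] -> 133
  [29, 37, -44, -28, 33, -35, 23, -2, -32, 33] -> [29, 37, 33, 23, -2, 33] -> 153
  [46, 14, -27, 47, -37, -42, 30, -10, 8] -> [46, 14, 47, 30, 8] -> 145
  [-20, 29, 4, -29, -3, 50, 23, 50, 48] -> [29, 4, -3, 50, 23, 50, 48] -> 201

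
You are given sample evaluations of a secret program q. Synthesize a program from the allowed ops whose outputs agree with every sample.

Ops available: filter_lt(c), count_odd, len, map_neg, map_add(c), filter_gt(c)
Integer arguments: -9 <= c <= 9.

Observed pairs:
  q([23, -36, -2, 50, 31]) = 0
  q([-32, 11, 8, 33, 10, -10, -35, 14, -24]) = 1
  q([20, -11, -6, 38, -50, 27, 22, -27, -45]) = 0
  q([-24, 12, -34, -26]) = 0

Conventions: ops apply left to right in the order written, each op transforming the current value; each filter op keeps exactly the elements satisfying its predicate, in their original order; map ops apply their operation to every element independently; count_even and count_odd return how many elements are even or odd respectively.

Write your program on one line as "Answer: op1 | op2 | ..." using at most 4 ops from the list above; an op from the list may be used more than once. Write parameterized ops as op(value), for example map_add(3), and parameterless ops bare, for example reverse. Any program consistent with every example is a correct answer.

filter_lt(9) | filter_gt(5) | len

Check, running the answer program on each example:
  [23, -36, -2, 50, 31] -> [-36, -2] -> [] -> 0
  [-32, 11, 8, 33, 10, -10, -35, 14, -24] -> [-32, 8, -10, -35, -24] -> [8] -> 1
  [20, -11, -6, 38, -50, 27, 22, -27, -45] -> [-11, -6, -50, -27, -45] -> [] -> 0
  [-24, 12, -34, -26] -> [-24, -34, -26] -> [] -> 0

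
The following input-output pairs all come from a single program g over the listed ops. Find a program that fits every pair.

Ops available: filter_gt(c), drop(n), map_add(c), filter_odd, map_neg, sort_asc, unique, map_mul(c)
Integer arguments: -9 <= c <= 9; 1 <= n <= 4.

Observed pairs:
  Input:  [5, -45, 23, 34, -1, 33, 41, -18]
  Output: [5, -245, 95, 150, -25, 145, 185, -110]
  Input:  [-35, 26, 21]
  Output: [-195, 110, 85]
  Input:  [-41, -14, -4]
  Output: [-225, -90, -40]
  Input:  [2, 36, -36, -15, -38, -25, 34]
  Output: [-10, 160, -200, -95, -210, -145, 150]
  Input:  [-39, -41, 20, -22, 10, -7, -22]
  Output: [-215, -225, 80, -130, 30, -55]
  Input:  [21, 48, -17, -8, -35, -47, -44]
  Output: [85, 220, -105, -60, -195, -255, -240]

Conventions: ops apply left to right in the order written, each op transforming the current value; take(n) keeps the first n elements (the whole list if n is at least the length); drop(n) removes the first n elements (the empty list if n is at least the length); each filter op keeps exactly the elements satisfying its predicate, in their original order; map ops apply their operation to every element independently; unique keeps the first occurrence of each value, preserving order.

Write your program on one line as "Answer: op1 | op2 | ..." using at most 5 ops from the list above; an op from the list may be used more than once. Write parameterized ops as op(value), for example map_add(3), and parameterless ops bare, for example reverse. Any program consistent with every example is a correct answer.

unique | map_add(-4) | map_neg | map_mul(-5)

Check, running the answer program on each example:
  [5, -45, 23, 34, -1, 33, 41, -18] -> [5, -45, 23, 34, -1, 33, 41, -18] -> [1, -49, 19, 30, -5, 29, 37, -22] -> [-1, 49, -19, -30, 5, -29, -37, 22] -> [5, -245, 95, 150, -25, 145, 185, -110]
  [-35, 26, 21] -> [-35, 26, 21] -> [-39, 22, 17] -> [39, -22, -17] -> [-195, 110, 85]
  [-41, -14, -4] -> [-41, -14, -4] -> [-45, -18, -8] -> [45, 18, 8] -> [-225, -90, -40]
  [2, 36, -36, -15, -38, -25, 34] -> [2, 36, -36, -15, -38, -25, 34] -> [-2, 32, -40, -19, -42, -29, 30] -> [2, -32, 40, 19, 42, 29, -30] -> [-10, 160, -200, -95, -210, -145, 150]
  [-39, -41, 20, -22, 10, -7, -22] -> [-39, -41, 20, -22, 10, -7] -> [-43, -45, 16, -26, 6, -11] -> [43, 45, -16, 26, -6, 11] -> [-215, -225, 80, -130, 30, -55]
  [21, 48, -17, -8, -35, -47, -44] -> [21, 48, -17, -8, -35, -47, -44] -> [17, 44, -21, -12, -39, -51, -48] -> [-17, -44, 21, 12, 39, 51, 48] -> [85, 220, -105, -60, -195, -255, -240]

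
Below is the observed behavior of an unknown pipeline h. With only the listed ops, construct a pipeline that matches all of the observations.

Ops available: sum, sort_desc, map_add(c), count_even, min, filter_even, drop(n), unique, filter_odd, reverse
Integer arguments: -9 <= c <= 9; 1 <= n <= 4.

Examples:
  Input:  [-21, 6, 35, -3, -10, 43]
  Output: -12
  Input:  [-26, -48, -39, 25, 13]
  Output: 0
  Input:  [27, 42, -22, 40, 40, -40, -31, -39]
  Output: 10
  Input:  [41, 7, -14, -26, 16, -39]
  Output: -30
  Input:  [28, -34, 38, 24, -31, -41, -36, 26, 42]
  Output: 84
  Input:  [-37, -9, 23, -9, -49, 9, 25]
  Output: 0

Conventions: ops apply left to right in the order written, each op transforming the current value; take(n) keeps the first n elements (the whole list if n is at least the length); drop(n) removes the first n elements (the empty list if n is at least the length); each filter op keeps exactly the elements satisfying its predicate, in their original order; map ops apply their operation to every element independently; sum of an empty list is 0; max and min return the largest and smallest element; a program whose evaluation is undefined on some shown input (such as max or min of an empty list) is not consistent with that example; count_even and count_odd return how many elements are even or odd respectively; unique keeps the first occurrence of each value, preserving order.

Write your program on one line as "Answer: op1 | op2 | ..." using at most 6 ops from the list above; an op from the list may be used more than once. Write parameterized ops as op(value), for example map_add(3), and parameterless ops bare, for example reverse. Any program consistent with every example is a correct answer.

drop(2) | map_add(-2) | filter_even | reverse | sum

Check, running the answer program on each example:
  [-21, 6, 35, -3, -10, 43] -> [35, -3, -10, 43] -> [33, -5, -12, 41] -> [-12] -> [-12] -> -12
  [-26, -48, -39, 25, 13] -> [-39, 25, 13] -> [-41, 23, 11] -> [] -> [] -> 0
  [27, 42, -22, 40, 40, -40, -31, -39] -> [-22, 40, 40, -40, -31, -39] -> [-24, 38, 38, -42, -33, -41] -> [-24, 38, 38, -42] -> [-42, 38, 38, -24] -> 10
  [41, 7, -14, -26, 16, -39] -> [-14, -26, 16, -39] -> [-16, -28, 14, -41] -> [-16, -28, 14] -> [14, -28, -16] -> -30
  [28, -34, 38, 24, -31, -41, -36, 26, 42] -> [38, 24, -31, -41, -36, 26, 42] -> [36, 22, -33, -43, -38, 24, 40] -> [36, 22, -38, 24, 40] -> [40, 24, -38, 22, 36] -> 84
  [-37, -9, 23, -9, -49, 9, 25] -> [23, -9, -49, 9, 25] -> [21, -11, -51, 7, 23] -> [] -> [] -> 0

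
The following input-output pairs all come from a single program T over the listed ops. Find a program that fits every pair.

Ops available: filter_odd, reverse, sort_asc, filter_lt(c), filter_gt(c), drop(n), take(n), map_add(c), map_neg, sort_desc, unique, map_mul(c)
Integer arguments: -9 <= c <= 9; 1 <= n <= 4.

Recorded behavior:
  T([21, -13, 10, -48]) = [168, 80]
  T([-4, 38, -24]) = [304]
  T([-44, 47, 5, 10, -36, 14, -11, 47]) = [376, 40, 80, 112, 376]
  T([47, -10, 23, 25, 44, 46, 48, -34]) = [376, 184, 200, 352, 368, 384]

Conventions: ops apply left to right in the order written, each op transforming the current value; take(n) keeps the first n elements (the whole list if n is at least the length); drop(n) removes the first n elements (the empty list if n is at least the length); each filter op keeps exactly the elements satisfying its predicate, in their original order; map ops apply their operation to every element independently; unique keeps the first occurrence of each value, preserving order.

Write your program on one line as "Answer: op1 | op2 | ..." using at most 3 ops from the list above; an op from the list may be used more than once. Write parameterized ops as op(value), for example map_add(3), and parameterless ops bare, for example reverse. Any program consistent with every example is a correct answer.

filter_gt(2) | map_mul(8)

Check, running the answer program on each example:
  [21, -13, 10, -48] -> [21, 10] -> [168, 80]
  [-4, 38, -24] -> [38] -> [304]
  [-44, 47, 5, 10, -36, 14, -11, 47] -> [47, 5, 10, 14, 47] -> [376, 40, 80, 112, 376]
  [47, -10, 23, 25, 44, 46, 48, -34] -> [47, 23, 25, 44, 46, 48] -> [376, 184, 200, 352, 368, 384]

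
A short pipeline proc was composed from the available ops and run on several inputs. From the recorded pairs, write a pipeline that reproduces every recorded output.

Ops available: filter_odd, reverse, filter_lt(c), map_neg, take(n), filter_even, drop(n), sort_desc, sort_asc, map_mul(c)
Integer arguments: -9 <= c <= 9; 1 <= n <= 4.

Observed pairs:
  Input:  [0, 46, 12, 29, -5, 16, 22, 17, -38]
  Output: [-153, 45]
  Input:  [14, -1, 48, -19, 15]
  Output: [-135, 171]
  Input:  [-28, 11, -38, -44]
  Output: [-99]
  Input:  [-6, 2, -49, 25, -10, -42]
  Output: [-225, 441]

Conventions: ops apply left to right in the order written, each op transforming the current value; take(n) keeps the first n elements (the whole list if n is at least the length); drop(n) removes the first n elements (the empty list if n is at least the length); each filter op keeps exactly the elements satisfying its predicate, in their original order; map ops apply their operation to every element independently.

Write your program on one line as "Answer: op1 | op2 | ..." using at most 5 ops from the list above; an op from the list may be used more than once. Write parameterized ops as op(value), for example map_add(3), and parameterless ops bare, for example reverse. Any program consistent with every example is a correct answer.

map_mul(9) | reverse | filter_odd | take(2) | map_neg

Check, running the answer program on each example:
  [0, 46, 12, 29, -5, 16, 22, 17, -38] -> [0, 414, 108, 261, -45, 144, 198, 153, -342] -> [-342, 153, 198, 144, -45, 261, 108, 414, 0] -> [153, -45, 261] -> [153, -45] -> [-153, 45]
  [14, -1, 48, -19, 15] -> [126, -9, 432, -171, 135] -> [135, -171, 432, -9, 126] -> [135, -171, -9] -> [135, -171] -> [-135, 171]
  [-28, 11, -38, -44] -> [-252, 99, -342, -396] -> [-396, -342, 99, -252] -> [99] -> [99] -> [-99]
  [-6, 2, -49, 25, -10, -42] -> [-54, 18, -441, 225, -90, -378] -> [-378, -90, 225, -441, 18, -54] -> [225, -441] -> [225, -441] -> [-225, 441]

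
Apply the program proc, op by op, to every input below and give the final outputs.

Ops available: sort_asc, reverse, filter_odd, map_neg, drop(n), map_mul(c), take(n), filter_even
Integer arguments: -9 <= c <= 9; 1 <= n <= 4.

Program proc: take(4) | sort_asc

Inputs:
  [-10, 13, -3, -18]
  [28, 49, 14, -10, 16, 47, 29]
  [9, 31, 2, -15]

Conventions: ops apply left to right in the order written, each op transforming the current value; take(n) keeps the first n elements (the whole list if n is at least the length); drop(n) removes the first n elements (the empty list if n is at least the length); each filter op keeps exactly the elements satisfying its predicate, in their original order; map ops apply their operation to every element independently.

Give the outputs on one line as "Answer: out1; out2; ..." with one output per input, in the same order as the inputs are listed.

Execution, op by op:
  [-10, 13, -3, -18] -> [-10, 13, -3, -18] -> [-18, -10, -3, 13]
  [28, 49, 14, -10, 16, 47, 29] -> [28, 49, 14, -10] -> [-10, 14, 28, 49]
  [9, 31, 2, -15] -> [9, 31, 2, -15] -> [-15, 2, 9, 31]

[-18, -10, -3, 13]; [-10, 14, 28, 49]; [-15, 2, 9, 31]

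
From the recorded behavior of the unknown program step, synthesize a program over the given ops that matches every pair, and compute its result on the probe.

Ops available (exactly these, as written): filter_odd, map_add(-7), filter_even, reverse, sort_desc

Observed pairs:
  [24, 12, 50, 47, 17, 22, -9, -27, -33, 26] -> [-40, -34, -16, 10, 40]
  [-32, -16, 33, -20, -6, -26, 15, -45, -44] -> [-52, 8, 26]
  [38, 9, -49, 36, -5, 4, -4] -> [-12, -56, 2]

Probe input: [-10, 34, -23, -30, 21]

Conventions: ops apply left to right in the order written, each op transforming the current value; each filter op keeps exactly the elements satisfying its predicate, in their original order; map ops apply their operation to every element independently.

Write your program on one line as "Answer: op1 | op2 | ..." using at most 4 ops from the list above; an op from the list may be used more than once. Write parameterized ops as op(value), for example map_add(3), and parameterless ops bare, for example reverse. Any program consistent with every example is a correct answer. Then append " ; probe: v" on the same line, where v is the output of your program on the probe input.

map_add(-7) | filter_even | reverse ; probe: [14, -30]

Check, running the answer program on each example:
  [24, 12, 50, 47, 17, 22, -9, -27, -33, 26] -> [17, 5, 43, 40, 10, 15, -16, -34, -40, 19] -> [40, 10, -16, -34, -40] -> [-40, -34, -16, 10, 40]
  [-32, -16, 33, -20, -6, -26, 15, -45, -44] -> [-39, -23, 26, -27, -13, -33, 8, -52, -51] -> [26, 8, -52] -> [-52, 8, 26]
  [38, 9, -49, 36, -5, 4, -4] -> [31, 2, -56, 29, -12, -3, -11] -> [2, -56, -12] -> [-12, -56, 2]
  probe: [-10, 34, -23, -30, 21] -> [-17, 27, -30, -37, 14] -> [-30, 14] -> [14, -30]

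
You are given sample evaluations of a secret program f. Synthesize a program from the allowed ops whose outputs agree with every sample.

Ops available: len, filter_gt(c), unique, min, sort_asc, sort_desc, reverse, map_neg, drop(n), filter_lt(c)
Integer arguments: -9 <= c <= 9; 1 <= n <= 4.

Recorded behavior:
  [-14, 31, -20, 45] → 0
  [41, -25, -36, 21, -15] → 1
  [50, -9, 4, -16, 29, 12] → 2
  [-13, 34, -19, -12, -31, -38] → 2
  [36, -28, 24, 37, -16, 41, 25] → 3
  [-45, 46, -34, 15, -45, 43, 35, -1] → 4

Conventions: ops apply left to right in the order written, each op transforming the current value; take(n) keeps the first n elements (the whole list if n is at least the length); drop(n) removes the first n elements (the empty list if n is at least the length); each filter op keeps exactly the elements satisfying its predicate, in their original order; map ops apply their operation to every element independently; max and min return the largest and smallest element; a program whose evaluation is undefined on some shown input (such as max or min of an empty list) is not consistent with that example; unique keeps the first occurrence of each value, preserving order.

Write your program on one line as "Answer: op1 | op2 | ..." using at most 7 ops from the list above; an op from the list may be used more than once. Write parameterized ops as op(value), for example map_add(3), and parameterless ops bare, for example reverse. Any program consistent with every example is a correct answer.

drop(2) | drop(1) | reverse | sort_asc | drop(1) | len

Check, running the answer program on each example:
  [-14, 31, -20, 45] -> [-20, 45] -> [45] -> [45] -> [45] -> [] -> 0
  [41, -25, -36, 21, -15] -> [-36, 21, -15] -> [21, -15] -> [-15, 21] -> [-15, 21] -> [21] -> 1
  [50, -9, 4, -16, 29, 12] -> [4, -16, 29, 12] -> [-16, 29, 12] -> [12, 29, -16] -> [-16, 12, 29] -> [12, 29] -> 2
  [-13, 34, -19, -12, -31, -38] -> [-19, -12, -31, -38] -> [-12, -31, -38] -> [-38, -31, -12] -> [-38, -31, -12] -> [-31, -12] -> 2
  [36, -28, 24, 37, -16, 41, 25] -> [24, 37, -16, 41, 25] -> [37, -16, 41, 25] -> [25, 41, -16, 37] -> [-16, 25, 37, 41] -> [25, 37, 41] -> 3
  [-45, 46, -34, 15, -45, 43, 35, -1] -> [-34, 15, -45, 43, 35, -1] -> [15, -45, 43, 35, -1] -> [-1, 35, 43, -45, 15] -> [-45, -1, 15, 35, 43] -> [-1, 15, 35, 43] -> 4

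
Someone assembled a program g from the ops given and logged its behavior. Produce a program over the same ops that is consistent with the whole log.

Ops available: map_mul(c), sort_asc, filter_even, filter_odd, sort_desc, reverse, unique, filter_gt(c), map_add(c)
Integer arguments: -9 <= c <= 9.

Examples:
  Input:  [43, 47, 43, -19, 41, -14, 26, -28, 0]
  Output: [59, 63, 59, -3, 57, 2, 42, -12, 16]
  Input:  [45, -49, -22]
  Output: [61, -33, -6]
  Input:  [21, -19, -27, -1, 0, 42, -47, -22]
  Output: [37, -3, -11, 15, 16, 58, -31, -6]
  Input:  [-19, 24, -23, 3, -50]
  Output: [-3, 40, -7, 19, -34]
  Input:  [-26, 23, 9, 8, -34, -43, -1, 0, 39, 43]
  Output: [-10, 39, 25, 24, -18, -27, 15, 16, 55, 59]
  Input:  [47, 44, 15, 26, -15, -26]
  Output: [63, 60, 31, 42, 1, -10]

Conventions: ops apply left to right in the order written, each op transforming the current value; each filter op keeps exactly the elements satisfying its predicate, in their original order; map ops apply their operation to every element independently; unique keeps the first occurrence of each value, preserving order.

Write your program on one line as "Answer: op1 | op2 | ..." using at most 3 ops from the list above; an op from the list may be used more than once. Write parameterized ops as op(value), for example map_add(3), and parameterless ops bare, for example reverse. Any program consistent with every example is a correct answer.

map_add(1) | map_add(6) | map_add(9)

Check, running the answer program on each example:
  [43, 47, 43, -19, 41, -14, 26, -28, 0] -> [44, 48, 44, -18, 42, -13, 27, -27, 1] -> [50, 54, 50, -12, 48, -7, 33, -21, 7] -> [59, 63, 59, -3, 57, 2, 42, -12, 16]
  [45, -49, -22] -> [46, -48, -21] -> [52, -42, -15] -> [61, -33, -6]
  [21, -19, -27, -1, 0, 42, -47, -22] -> [22, -18, -26, 0, 1, 43, -46, -21] -> [28, -12, -20, 6, 7, 49, -40, -15] -> [37, -3, -11, 15, 16, 58, -31, -6]
  [-19, 24, -23, 3, -50] -> [-18, 25, -22, 4, -49] -> [-12, 31, -16, 10, -43] -> [-3, 40, -7, 19, -34]
  [-26, 23, 9, 8, -34, -43, -1, 0, 39, 43] -> [-25, 24, 10, 9, -33, -42, 0, 1, 40, 44] -> [-19, 30, 16, 15, -27, -36, 6, 7, 46, 50] -> [-10, 39, 25, 24, -18, -27, 15, 16, 55, 59]
  [47, 44, 15, 26, -15, -26] -> [48, 45, 16, 27, -14, -25] -> [54, 51, 22, 33, -8, -19] -> [63, 60, 31, 42, 1, -10]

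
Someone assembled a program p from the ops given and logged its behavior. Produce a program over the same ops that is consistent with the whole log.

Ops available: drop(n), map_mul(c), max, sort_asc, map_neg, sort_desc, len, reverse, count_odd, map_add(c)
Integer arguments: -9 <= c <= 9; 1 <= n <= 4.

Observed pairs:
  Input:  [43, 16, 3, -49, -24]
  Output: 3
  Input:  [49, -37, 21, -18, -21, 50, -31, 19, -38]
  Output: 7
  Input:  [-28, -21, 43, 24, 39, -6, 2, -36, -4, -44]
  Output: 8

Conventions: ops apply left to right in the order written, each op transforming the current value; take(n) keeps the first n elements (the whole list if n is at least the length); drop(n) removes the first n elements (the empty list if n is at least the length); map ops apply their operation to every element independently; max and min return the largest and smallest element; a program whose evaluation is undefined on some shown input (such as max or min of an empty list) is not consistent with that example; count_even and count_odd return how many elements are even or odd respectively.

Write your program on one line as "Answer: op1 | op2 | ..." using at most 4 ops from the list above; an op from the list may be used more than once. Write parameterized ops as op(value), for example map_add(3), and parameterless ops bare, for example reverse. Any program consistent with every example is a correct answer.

drop(1) | map_add(-9) | drop(1) | len

Check, running the answer program on each example:
  [43, 16, 3, -49, -24] -> [16, 3, -49, -24] -> [7, -6, -58, -33] -> [-6, -58, -33] -> 3
  [49, -37, 21, -18, -21, 50, -31, 19, -38] -> [-37, 21, -18, -21, 50, -31, 19, -38] -> [-46, 12, -27, -30, 41, -40, 10, -47] -> [12, -27, -30, 41, -40, 10, -47] -> 7
  [-28, -21, 43, 24, 39, -6, 2, -36, -4, -44] -> [-21, 43, 24, 39, -6, 2, -36, -4, -44] -> [-30, 34, 15, 30, -15, -7, -45, -13, -53] -> [34, 15, 30, -15, -7, -45, -13, -53] -> 8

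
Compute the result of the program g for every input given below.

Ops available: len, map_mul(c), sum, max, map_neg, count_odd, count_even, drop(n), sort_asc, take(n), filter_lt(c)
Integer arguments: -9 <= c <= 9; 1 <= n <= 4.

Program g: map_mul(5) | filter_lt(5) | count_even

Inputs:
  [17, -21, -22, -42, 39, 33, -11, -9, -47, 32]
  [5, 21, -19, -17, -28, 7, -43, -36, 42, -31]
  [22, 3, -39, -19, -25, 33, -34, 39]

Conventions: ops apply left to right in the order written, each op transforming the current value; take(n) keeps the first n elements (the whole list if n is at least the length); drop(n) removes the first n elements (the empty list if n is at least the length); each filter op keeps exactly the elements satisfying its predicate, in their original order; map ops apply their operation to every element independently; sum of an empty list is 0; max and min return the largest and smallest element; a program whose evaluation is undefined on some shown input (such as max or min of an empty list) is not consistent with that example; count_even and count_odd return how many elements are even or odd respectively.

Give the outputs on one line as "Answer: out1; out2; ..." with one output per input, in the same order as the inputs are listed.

2; 2; 1

Execution, op by op:
  [17, -21, -22, -42, 39, 33, -11, -9, -47, 32] -> [85, -105, -110, -210, 195, 165, -55, -45, -235, 160] -> [-105, -110, -210, -55, -45, -235] -> 2
  [5, 21, -19, -17, -28, 7, -43, -36, 42, -31] -> [25, 105, -95, -85, -140, 35, -215, -180, 210, -155] -> [-95, -85, -140, -215, -180, -155] -> 2
  [22, 3, -39, -19, -25, 33, -34, 39] -> [110, 15, -195, -95, -125, 165, -170, 195] -> [-195, -95, -125, -170] -> 1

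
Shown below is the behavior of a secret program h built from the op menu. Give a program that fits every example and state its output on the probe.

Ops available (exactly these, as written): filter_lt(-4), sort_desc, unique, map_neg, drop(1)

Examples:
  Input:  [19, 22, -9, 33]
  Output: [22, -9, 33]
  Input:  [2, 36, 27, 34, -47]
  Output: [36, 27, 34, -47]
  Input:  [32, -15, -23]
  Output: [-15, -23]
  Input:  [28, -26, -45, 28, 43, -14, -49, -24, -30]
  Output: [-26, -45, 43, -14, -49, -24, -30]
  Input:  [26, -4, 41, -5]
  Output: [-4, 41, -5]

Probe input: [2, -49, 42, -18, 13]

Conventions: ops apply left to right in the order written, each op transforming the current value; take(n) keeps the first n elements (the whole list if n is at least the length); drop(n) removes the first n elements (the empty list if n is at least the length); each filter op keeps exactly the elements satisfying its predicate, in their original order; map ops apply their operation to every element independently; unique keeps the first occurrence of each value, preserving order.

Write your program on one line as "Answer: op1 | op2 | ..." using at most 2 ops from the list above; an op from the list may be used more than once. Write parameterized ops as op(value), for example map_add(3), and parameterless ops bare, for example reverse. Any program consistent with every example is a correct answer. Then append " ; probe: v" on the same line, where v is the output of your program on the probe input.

unique | drop(1) ; probe: [-49, 42, -18, 13]

Check, running the answer program on each example:
  [19, 22, -9, 33] -> [19, 22, -9, 33] -> [22, -9, 33]
  [2, 36, 27, 34, -47] -> [2, 36, 27, 34, -47] -> [36, 27, 34, -47]
  [32, -15, -23] -> [32, -15, -23] -> [-15, -23]
  [28, -26, -45, 28, 43, -14, -49, -24, -30] -> [28, -26, -45, 43, -14, -49, -24, -30] -> [-26, -45, 43, -14, -49, -24, -30]
  [26, -4, 41, -5] -> [26, -4, 41, -5] -> [-4, 41, -5]
  probe: [2, -49, 42, -18, 13] -> [2, -49, 42, -18, 13] -> [-49, 42, -18, 13]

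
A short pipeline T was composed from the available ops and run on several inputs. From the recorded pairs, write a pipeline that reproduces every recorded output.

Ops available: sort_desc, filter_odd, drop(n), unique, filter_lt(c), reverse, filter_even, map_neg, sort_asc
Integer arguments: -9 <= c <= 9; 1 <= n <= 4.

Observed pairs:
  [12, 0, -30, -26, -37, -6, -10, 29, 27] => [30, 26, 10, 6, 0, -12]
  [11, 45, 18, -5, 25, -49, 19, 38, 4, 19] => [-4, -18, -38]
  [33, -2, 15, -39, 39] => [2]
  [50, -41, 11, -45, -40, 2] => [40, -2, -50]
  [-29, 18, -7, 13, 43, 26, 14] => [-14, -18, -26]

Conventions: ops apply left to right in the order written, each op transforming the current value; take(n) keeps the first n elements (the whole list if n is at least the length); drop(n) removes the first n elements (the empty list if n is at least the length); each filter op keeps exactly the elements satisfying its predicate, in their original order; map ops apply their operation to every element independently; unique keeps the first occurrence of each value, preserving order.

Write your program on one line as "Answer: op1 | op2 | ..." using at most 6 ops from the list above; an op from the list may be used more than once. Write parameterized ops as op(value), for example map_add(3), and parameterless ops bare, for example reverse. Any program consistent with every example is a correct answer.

reverse | map_neg | unique | filter_even | sort_desc

Check, running the answer program on each example:
  [12, 0, -30, -26, -37, -6, -10, 29, 27] -> [27, 29, -10, -6, -37, -26, -30, 0, 12] -> [-27, -29, 10, 6, 37, 26, 30, 0, -12] -> [-27, -29, 10, 6, 37, 26, 30, 0, -12] -> [10, 6, 26, 30, 0, -12] -> [30, 26, 10, 6, 0, -12]
  [11, 45, 18, -5, 25, -49, 19, 38, 4, 19] -> [19, 4, 38, 19, -49, 25, -5, 18, 45, 11] -> [-19, -4, -38, -19, 49, -25, 5, -18, -45, -11] -> [-19, -4, -38, 49, -25, 5, -18, -45, -11] -> [-4, -38, -18] -> [-4, -18, -38]
  [33, -2, 15, -39, 39] -> [39, -39, 15, -2, 33] -> [-39, 39, -15, 2, -33] -> [-39, 39, -15, 2, -33] -> [2] -> [2]
  [50, -41, 11, -45, -40, 2] -> [2, -40, -45, 11, -41, 50] -> [-2, 40, 45, -11, 41, -50] -> [-2, 40, 45, -11, 41, -50] -> [-2, 40, -50] -> [40, -2, -50]
  [-29, 18, -7, 13, 43, 26, 14] -> [14, 26, 43, 13, -7, 18, -29] -> [-14, -26, -43, -13, 7, -18, 29] -> [-14, -26, -43, -13, 7, -18, 29] -> [-14, -26, -18] -> [-14, -18, -26]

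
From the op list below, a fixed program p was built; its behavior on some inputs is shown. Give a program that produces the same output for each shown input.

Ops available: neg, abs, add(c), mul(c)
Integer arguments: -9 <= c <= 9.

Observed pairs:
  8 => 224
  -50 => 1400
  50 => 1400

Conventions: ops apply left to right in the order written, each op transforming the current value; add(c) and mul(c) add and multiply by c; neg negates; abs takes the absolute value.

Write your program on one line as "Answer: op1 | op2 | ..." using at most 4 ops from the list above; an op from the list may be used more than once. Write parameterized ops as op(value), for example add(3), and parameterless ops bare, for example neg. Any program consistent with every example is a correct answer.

mul(4) | mul(-7) | abs

Check, running the answer program on each example:
  8 -> 32 -> -224 -> 224
  -50 -> -200 -> 1400 -> 1400
  50 -> 200 -> -1400 -> 1400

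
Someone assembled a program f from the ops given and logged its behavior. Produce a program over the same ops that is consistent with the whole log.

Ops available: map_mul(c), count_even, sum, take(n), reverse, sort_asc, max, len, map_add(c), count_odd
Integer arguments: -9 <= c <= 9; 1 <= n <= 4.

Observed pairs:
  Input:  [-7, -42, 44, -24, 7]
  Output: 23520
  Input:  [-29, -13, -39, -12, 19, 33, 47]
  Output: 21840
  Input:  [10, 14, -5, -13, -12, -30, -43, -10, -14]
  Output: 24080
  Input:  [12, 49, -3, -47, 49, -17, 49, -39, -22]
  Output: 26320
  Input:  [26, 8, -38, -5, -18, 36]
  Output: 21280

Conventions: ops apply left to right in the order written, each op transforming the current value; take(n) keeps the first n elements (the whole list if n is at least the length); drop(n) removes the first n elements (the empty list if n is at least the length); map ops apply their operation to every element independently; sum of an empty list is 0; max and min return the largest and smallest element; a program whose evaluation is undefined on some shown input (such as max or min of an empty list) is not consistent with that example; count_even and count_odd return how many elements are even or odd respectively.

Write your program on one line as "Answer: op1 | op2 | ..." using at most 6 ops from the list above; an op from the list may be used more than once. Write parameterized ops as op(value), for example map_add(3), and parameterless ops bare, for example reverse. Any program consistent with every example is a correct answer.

map_mul(-7) | map_mul(8) | map_mul(-2) | map_mul(-5) | reverse | max

Check, running the answer program on each example:
  [-7, -42, 44, -24, 7] -> [49, 294, -308, 168, -49] -> [392, 2352, -2464, 1344, -392] -> [-784, -4704, 4928, -2688, 784] -> [3920, 23520, -24640, 13440, -3920] -> [-3920, 13440, -24640, 23520, 3920] -> 23520
  [-29, -13, -39, -12, 19, 33, 47] -> [203, 91, 273, 84, -133, -231, -329] -> [1624, 728, 2184, 672, -1064, -1848, -2632] -> [-3248, -1456, -4368, -1344, 2128, 3696, 5264] -> [16240, 7280, 21840, 6720, -10640, -18480, -26320] -> [-26320, -18480, -10640, 6720, 21840, 7280, 16240] -> 21840
  [10, 14, -5, -13, -12, -30, -43, -10, -14] -> [-70, -98, 35, 91, 84, 210, 301, 70, 98] -> [-560, -784, 280, 728, 672, 1680, 2408, 560, 784] -> [1120, 1568, -560, -1456, -1344, -3360, -4816, -1120, -1568] -> [-5600, -7840, 2800, 7280, 6720, 16800, 24080, 5600, 7840] -> [7840, 5600, 24080, 16800, 6720, 7280, 2800, -7840, -5600] -> 24080
  [12, 49, -3, -47, 49, -17, 49, -39, -22] -> [-84, -343, 21, 329, -343, 119, -343, 273, 154] -> [-672, -2744, 168, 2632, -2744, 952, -2744, 2184, 1232] -> [1344, 5488, -336, -5264, 5488, -1904, 5488, -4368, -2464] -> [-6720, -27440, 1680, 26320, -27440, 9520, -27440, 21840, 12320] -> [12320, 21840, -27440, 9520, -27440, 26320, 1680, -27440, -6720] -> 26320
  [26, 8, -38, -5, -18, 36] -> [-182, -56, 266, 35, 126, -252] -> [-1456, -448, 2128, 280, 1008, -2016] -> [2912, 896, -4256, -560, -2016, 4032] -> [-14560, -4480, 21280, 2800, 10080, -20160] -> [-20160, 10080, 2800, 21280, -4480, -14560] -> 21280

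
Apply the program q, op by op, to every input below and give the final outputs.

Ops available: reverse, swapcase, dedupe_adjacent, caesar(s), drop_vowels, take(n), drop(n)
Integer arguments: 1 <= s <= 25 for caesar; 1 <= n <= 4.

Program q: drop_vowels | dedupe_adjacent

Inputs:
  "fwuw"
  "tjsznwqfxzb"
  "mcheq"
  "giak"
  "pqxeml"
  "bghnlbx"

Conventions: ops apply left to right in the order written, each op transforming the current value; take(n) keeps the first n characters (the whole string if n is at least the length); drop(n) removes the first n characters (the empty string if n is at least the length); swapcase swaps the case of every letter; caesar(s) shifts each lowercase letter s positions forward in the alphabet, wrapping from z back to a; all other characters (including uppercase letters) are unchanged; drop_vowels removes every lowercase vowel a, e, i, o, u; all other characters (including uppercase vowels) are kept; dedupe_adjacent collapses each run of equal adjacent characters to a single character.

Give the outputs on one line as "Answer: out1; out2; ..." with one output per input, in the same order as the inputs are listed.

Execution, op by op:
  "fwuw" -> "fww" -> "fw"
  "tjsznwqfxzb" -> "tjsznwqfxzb" -> "tjsznwqfxzb"
  "mcheq" -> "mchq" -> "mchq"
  "giak" -> "gk" -> "gk"
  "pqxeml" -> "pqxml" -> "pqxml"
  "bghnlbx" -> "bghnlbx" -> "bghnlbx"

"fw"; "tjsznwqfxzb"; "mchq"; "gk"; "pqxml"; "bghnlbx"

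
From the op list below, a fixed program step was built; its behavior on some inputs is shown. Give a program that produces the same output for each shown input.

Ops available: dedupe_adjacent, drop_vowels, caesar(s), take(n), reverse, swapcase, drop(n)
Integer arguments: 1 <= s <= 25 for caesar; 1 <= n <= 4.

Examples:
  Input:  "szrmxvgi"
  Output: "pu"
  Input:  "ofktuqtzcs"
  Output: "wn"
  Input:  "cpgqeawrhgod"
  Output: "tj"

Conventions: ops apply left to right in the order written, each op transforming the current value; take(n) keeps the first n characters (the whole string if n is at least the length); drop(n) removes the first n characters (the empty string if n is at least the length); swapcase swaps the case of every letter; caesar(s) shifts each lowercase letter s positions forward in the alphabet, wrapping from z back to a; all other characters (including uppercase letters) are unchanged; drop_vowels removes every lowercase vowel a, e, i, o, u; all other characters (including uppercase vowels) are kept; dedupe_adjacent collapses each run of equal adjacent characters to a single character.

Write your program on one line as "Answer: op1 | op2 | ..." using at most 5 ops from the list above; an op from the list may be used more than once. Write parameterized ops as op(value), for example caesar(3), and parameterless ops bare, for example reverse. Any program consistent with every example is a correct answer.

caesar(3) | take(4) | drop(2) | reverse

Check, running the answer program on each example:
  "szrmxvgi" -> "vcupayjl" -> "vcup" -> "up" -> "pu"
  "ofktuqtzcs" -> "rinwxtwcfv" -> "rinw" -> "nw" -> "wn"
  "cpgqeawrhgod" -> "fsjthdzukjrg" -> "fsjt" -> "jt" -> "tj"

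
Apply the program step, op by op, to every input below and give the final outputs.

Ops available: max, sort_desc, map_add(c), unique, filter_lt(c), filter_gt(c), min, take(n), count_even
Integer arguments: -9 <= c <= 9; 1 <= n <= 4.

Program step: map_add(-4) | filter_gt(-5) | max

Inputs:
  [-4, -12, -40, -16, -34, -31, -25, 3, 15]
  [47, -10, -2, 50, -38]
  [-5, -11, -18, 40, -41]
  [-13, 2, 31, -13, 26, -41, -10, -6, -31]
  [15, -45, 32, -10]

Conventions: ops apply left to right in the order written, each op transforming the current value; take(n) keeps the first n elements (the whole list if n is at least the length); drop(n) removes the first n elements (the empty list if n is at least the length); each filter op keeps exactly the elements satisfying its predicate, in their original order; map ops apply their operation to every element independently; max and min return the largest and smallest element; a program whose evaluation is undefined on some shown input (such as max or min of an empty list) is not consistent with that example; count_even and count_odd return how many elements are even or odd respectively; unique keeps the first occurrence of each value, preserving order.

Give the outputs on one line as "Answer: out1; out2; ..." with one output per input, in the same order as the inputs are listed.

Execution, op by op:
  [-4, -12, -40, -16, -34, -31, -25, 3, 15] -> [-8, -16, -44, -20, -38, -35, -29, -1, 11] -> [-1, 11] -> 11
  [47, -10, -2, 50, -38] -> [43, -14, -6, 46, -42] -> [43, 46] -> 46
  [-5, -11, -18, 40, -41] -> [-9, -15, -22, 36, -45] -> [36] -> 36
  [-13, 2, 31, -13, 26, -41, -10, -6, -31] -> [-17, -2, 27, -17, 22, -45, -14, -10, -35] -> [-2, 27, 22] -> 27
  [15, -45, 32, -10] -> [11, -49, 28, -14] -> [11, 28] -> 28

11; 46; 36; 27; 28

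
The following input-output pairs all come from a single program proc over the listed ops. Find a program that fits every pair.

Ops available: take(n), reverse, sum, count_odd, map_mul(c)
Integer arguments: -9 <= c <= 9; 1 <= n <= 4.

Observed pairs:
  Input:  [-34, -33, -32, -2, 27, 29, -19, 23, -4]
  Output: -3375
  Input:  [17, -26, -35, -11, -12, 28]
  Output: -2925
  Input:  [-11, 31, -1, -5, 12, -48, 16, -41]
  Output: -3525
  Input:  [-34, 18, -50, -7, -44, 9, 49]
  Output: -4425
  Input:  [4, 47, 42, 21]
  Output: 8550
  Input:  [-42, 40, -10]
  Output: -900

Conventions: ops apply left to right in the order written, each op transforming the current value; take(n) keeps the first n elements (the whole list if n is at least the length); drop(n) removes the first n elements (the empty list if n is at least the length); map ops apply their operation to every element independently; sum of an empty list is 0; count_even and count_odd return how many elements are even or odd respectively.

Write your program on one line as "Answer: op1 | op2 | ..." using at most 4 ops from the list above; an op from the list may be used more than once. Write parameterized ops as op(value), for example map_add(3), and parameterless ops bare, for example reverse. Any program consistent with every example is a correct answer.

map_mul(-5) | map_mul(-5) | map_mul(3) | sum

Check, running the answer program on each example:
  [-34, -33, -32, -2, 27, 29, -19, 23, -4] -> [170, 165, 160, 10, -135, -145, 95, -115, 20] -> [-850, -825, -800, -50, 675, 725, -475, 575, -100] -> [-2550, -2475, -2400, -150, 2025, 2175, -1425, 1725, -300] -> -3375
  [17, -26, -35, -11, -12, 28] -> [-85, 130, 175, 55, 60, -140] -> [425, -650, -875, -275, -300, 700] -> [1275, -1950, -2625, -825, -900, 2100] -> -2925
  [-11, 31, -1, -5, 12, -48, 16, -41] -> [55, -155, 5, 25, -60, 240, -80, 205] -> [-275, 775, -25, -125, 300, -1200, 400, -1025] -> [-825, 2325, -75, -375, 900, -3600, 1200, -3075] -> -3525
  [-34, 18, -50, -7, -44, 9, 49] -> [170, -90, 250, 35, 220, -45, -245] -> [-850, 450, -1250, -175, -1100, 225, 1225] -> [-2550, 1350, -3750, -525, -3300, 675, 3675] -> -4425
  [4, 47, 42, 21] -> [-20, -235, -210, -105] -> [100, 1175, 1050, 525] -> [300, 3525, 3150, 1575] -> 8550
  [-42, 40, -10] -> [210, -200, 50] -> [-1050, 1000, -250] -> [-3150, 3000, -750] -> -900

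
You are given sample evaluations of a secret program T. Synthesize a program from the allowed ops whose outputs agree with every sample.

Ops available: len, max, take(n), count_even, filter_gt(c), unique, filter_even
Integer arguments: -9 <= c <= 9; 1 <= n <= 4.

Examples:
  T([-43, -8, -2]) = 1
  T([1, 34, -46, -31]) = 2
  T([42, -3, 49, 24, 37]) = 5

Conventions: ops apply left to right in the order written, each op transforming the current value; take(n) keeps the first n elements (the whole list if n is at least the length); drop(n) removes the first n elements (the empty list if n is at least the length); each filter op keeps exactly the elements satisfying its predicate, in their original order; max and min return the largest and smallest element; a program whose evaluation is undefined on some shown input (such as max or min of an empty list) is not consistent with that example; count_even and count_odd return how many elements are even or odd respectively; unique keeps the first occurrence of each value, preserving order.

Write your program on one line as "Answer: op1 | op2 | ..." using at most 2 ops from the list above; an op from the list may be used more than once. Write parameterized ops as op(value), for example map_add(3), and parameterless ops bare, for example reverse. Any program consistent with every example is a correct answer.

filter_gt(-8) | len

Check, running the answer program on each example:
  [-43, -8, -2] -> [-2] -> 1
  [1, 34, -46, -31] -> [1, 34] -> 2
  [42, -3, 49, 24, 37] -> [42, -3, 49, 24, 37] -> 5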